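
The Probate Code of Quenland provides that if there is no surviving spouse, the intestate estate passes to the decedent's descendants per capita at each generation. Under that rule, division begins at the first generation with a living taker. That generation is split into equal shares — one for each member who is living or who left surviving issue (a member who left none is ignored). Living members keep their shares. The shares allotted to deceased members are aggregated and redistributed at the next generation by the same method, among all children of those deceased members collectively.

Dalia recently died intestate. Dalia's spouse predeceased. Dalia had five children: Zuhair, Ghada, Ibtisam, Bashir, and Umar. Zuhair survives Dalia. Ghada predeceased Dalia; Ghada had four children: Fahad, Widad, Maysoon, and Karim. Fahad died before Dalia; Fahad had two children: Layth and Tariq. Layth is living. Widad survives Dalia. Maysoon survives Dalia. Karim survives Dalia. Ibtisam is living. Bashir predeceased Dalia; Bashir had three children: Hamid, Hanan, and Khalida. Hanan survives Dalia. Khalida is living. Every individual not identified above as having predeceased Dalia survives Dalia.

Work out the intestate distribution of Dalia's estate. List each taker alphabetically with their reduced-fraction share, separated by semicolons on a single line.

Hamid 2/35; Hanan 2/35; Ibtisam 1/5; Karim 2/35; Khalida 2/35; Layth 1/35; Maysoon 2/35; Tariq 1/35; Umar 1/5; Widad 2/35; Zuhair 1/5

There is no surviving spouse, so the entire estate passes to Dalia's descendants per capita at each generation.
At generation 1 (Zuhair, Ghada, Ibtisam, Bashir, Umar) there are 5 shares of (1)/5 = 1/5 each.
Living: Zuhair, Ibtisam, and Umar — each takes 1/5.
Deceased: Ghada and Bashir. Their combined 2/5 is pooled and carried to generation 2.
At generation 2 (Fahad, Widad, Maysoon, Karim, Hamid, Hanan, Khalida) there are 7 shares of (2/5)/7 = 2/35 each.
Living: Widad, Maysoon, Karim, Hamid, Hanan, and Khalida — each takes 2/35.
Deceased: Fahad. That 2/35 share is carried to generation 3.
At generation 3 (Layth, Tariq) there are 2 shares of (2/35)/2 = 1/35 each.
Living: Layth and Tariq — each takes 1/35.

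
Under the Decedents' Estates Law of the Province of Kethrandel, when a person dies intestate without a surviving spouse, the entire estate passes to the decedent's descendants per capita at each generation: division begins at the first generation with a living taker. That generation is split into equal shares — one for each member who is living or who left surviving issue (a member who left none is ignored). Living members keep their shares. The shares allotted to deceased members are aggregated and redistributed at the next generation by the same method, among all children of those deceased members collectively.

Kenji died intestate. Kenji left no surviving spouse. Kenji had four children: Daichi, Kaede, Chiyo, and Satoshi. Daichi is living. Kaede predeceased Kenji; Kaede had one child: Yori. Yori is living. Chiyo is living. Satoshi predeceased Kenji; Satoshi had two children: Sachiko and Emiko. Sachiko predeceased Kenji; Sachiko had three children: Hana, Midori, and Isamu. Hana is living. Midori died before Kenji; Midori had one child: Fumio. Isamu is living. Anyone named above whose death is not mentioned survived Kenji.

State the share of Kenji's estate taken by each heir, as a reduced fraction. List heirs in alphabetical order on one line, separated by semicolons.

Chiyo 1/4; Daichi 1/4; Emiko 1/6; Fumio 1/18; Hana 1/18; Isamu 1/18; Yori 1/6

There is no surviving spouse, so the entire estate passes to Kenji's descendants per capita at each generation.
At generation 1 (Daichi, Kaede, Chiyo, Satoshi) there are 4 shares of (1)/4 = 1/4 each.
Living: Daichi and Chiyo — each takes 1/4.
Deceased: Kaede and Satoshi. Their combined 1/2 is pooled and carried to generation 2.
At generation 2 (Yori, Sachiko, Emiko) there are 3 shares of (1/2)/3 = 1/6 each.
Living: Yori and Emiko — each takes 1/6.
Deceased: Sachiko. That 1/6 share is carried to generation 3.
At generation 3 (Hana, Midori, Isamu) there are 3 shares of (1/6)/3 = 1/18 each.
Living: Hana and Isamu — each takes 1/18.
Deceased: Midori. That 1/18 share is carried to generation 4.
At generation 4 (Fumio) there are 1 shares of (1/18)/1 = 1/18 each.
Living: Fumio — each takes 1/18.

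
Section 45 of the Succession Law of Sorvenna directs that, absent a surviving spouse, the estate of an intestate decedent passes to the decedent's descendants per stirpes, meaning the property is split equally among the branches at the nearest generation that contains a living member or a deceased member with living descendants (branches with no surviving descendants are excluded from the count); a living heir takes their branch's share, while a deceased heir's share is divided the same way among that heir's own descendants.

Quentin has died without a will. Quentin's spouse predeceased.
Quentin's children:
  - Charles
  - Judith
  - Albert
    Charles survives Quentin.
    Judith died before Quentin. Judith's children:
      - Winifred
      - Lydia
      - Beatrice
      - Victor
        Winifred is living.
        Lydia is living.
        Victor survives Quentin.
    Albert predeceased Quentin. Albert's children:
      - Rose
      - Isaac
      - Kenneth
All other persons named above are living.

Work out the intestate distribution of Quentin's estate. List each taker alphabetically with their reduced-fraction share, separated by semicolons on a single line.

There is no surviving spouse, so the entire estate passes to Quentin's descendants per stirpes.
The estate is divided into 3 equal shares of 1/3 among Charles, Judith, Albert.
Charles is living and takes 1/3.
Judith predeceased; the 1/3 allotted to Judith's branch passes to Judith's issue by representation.
The 1/3 is divided into 4 equal shares of 1/12 among Winifred, Lydia, Beatrice, Victor.
Winifred is living and takes 1/12.
Lydia is living and takes 1/12.
Beatrice is living and takes 1/12.
Victor is living and takes 1/12.
Albert predeceased; the 1/3 allotted to Albert's branch passes to Albert's issue by representation.
The 1/3 is divided into 3 equal shares of 1/9 among Rose, Isaac, Kenneth.
Rose is living and takes 1/9.
Isaac is living and takes 1/9.
Kenneth is living and takes 1/9.

Beatrice 1/12; Charles 1/3; Isaac 1/9; Kenneth 1/9; Lydia 1/12; Rose 1/9; Victor 1/12; Winifred 1/12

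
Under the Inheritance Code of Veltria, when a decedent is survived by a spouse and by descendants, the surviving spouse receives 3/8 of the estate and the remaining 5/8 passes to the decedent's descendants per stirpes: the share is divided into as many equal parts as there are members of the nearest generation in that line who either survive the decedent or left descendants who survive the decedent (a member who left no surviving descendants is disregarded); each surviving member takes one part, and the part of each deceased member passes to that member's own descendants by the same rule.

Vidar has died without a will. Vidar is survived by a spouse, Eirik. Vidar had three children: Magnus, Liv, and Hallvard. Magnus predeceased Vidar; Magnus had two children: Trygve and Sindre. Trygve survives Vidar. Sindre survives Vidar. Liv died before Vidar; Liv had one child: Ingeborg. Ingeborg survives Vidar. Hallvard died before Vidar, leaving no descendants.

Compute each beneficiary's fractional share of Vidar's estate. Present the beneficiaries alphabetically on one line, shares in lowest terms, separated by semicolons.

Eirik 3/8; Ingeborg 5/16; Sindre 5/32; Trygve 5/32

Eirik, as surviving spouse, takes 3/8.
The remaining 5/8 passes to Vidar's descendants per stirpes.
Hallvard left no surviving issue, so that branch lapses and is disregarded.
The 5/8 is divided into 2 equal shares of 5/16 among Magnus, Liv.
Magnus predeceased; the 5/16 allotted to Magnus's branch passes to Magnus's issue by representation.
The 5/16 is divided into 2 equal shares of 5/32 among Trygve, Sindre.
Trygve is living and takes 5/32.
Sindre is living and takes 5/32.
Liv predeceased; the 5/16 allotted to Liv's branch passes to Liv's issue by representation.
Ingeborg is the sole taker at this level and receives the full 5/16.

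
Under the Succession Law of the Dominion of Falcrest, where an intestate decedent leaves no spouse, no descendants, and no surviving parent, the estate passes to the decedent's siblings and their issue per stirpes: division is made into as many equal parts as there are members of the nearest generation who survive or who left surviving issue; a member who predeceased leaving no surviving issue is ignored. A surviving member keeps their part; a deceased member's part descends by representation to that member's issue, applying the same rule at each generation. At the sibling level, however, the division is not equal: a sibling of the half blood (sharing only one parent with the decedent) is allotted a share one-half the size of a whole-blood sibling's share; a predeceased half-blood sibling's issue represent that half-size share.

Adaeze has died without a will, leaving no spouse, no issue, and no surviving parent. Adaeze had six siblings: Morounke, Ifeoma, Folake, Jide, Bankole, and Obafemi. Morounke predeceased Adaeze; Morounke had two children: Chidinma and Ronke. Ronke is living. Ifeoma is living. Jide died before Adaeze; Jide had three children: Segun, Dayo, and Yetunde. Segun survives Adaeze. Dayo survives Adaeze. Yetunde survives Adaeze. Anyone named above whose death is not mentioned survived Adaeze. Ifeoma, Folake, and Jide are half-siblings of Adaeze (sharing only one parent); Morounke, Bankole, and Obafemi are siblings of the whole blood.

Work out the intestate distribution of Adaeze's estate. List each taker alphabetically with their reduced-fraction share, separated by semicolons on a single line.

No spouse, descendants, or parent survives, so the estate passes to Adaeze's siblings per stirpes.
Half-blood siblings count for one-half the weight of whole-blood siblings at the initial division.
Dividing 1 in proportion to weights (total weight 9/2): Morounke (weight 1) → 2/9; Ifeoma (weight 1/2) → 1/9; Folake (weight 1/2) → 1/9; Jide (weight 1/2) → 1/9; Bankole (weight 1) → 2/9; Obafemi (weight 1) → 2/9.
Morounke predeceased; the 2/9 allotted to Morounke's branch passes to Morounke's issue by representation.
The 2/9 is divided into 2 equal shares of 1/9 among Chidinma, Ronke.
Chidinma is living and takes 1/9.
Ronke is living and takes 1/9.
Ifeoma is living and takes 1/9.
Folake is living and takes 1/9.
Jide predeceased; the 1/9 allotted to Jide's branch passes to Jide's issue by representation.
The 1/9 is divided into 3 equal shares of 1/27 among Segun, Dayo, Yetunde.
Segun is living and takes 1/27.
Dayo is living and takes 1/27.
Yetunde is living and takes 1/27.
Bankole is living and takes 2/9.
Obafemi is living and takes 2/9.

Bankole 2/9; Chidinma 1/9; Dayo 1/27; Folake 1/9; Ifeoma 1/9; Obafemi 2/9; Ronke 1/9; Segun 1/27; Yetunde 1/27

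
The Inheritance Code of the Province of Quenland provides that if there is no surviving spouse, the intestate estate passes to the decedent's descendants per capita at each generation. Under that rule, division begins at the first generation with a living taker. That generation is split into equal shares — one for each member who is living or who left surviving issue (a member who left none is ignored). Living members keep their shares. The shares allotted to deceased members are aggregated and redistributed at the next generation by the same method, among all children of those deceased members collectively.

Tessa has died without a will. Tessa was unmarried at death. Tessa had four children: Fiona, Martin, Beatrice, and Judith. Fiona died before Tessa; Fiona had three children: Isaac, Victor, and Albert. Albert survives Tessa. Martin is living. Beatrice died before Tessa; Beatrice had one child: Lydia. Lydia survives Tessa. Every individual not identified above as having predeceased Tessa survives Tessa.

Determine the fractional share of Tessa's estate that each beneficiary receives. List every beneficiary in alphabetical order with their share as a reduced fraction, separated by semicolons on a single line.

There is no surviving spouse, so the entire estate passes to Tessa's descendants per capita at each generation.
At generation 1 (Fiona, Martin, Beatrice, Judith) there are 4 shares of (1)/4 = 1/4 each.
Living: Martin and Judith — each takes 1/4.
Deceased: Fiona and Beatrice. Their combined 1/2 is pooled and carried to generation 2.
At generation 2 (Isaac, Victor, Albert, Lydia) there are 4 shares of (1/2)/4 = 1/8 each.
Living: Isaac, Victor, Albert, and Lydia — each takes 1/8.

Albert 1/8; Isaac 1/8; Judith 1/4; Lydia 1/8; Martin 1/4; Victor 1/8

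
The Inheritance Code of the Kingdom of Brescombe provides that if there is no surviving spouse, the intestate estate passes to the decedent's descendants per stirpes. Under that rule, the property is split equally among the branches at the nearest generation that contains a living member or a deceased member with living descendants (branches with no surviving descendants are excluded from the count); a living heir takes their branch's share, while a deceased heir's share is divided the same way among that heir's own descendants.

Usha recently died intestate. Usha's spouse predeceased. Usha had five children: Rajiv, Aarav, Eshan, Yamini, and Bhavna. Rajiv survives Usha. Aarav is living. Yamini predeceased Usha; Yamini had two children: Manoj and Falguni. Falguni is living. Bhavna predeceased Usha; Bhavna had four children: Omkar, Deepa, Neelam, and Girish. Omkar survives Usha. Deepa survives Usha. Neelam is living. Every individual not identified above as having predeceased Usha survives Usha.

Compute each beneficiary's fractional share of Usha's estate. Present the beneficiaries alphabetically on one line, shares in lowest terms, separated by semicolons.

There is no surviving spouse, so the entire estate passes to Usha's descendants per stirpes.
The estate is divided into 5 equal shares of 1/5 among Rajiv, Aarav, Eshan, Yamini, Bhavna.
Rajiv is living and takes 1/5.
Aarav is living and takes 1/5.
Eshan is living and takes 1/5.
Yamini predeceased; the 1/5 allotted to Yamini's branch passes to Yamini's issue by representation.
The 1/5 is divided into 2 equal shares of 1/10 among Manoj, Falguni.
Manoj is living and takes 1/10.
Falguni is living and takes 1/10.
Bhavna predeceased; the 1/5 allotted to Bhavna's branch passes to Bhavna's issue by representation.
The 1/5 is divided into 4 equal shares of 1/20 among Omkar, Deepa, Neelam, Girish.
Omkar is living and takes 1/20.
Deepa is living and takes 1/20.
Neelam is living and takes 1/20.
Girish is living and takes 1/20.

Aarav 1/5; Deepa 1/20; Eshan 1/5; Falguni 1/10; Girish 1/20; Manoj 1/10; Neelam 1/20; Omkar 1/20; Rajiv 1/5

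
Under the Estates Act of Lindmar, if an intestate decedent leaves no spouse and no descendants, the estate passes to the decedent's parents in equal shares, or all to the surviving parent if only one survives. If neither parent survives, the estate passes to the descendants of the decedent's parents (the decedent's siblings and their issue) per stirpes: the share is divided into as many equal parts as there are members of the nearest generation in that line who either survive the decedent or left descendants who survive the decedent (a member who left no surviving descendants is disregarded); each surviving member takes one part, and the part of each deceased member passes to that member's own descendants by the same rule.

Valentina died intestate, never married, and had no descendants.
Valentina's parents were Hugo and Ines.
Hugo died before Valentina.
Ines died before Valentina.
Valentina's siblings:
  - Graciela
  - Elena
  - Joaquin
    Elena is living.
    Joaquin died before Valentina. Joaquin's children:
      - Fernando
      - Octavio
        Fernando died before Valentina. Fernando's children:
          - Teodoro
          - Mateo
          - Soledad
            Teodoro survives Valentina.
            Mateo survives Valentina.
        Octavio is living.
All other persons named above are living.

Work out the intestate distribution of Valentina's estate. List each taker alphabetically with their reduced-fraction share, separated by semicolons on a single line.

Elena 1/3; Graciela 1/3; Mateo 1/18; Octavio 1/6; Soledad 1/18; Teodoro 1/18

Neither parent survives and there are no descendants, so the estate passes to Valentina's siblings and their issue per stirpes.
The estate is divided into 3 equal shares of 1/3 among Graciela, Elena, Joaquin.
Graciela is living and takes 1/3.
Elena is living and takes 1/3.
Joaquin predeceased; the 1/3 allotted to Joaquin's branch passes to Joaquin's issue by representation.
The 1/3 is divided into 2 equal shares of 1/6 among Fernando, Octavio.
Fernando predeceased; the 1/6 allotted to Fernando's branch passes to Fernando's issue by representation.
The 1/6 is divided into 3 equal shares of 1/18 among Teodoro, Mateo, Soledad.
Teodoro is living and takes 1/18.
Mateo is living and takes 1/18.
Soledad is living and takes 1/18.
Octavio is living and takes 1/6.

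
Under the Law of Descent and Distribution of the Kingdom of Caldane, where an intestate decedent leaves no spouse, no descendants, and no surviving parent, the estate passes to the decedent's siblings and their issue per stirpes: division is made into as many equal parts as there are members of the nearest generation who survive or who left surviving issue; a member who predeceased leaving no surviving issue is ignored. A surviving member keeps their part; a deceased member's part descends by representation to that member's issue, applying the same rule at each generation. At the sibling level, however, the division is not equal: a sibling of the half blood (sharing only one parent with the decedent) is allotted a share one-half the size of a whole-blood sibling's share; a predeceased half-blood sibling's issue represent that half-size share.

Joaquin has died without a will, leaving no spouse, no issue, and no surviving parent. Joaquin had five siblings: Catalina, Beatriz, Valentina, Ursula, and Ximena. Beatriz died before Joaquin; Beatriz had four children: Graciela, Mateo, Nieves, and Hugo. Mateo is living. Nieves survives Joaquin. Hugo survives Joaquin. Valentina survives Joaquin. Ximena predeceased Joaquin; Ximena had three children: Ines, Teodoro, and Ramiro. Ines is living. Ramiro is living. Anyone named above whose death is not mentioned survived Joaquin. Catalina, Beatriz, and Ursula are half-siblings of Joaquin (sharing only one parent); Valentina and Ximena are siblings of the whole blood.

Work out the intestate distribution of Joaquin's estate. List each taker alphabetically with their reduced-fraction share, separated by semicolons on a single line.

No spouse, descendants, or parent survives, so the estate passes to Joaquin's siblings per stirpes.
Half-blood siblings count for one-half the weight of whole-blood siblings at the initial division.
Dividing 1 in proportion to weights (total weight 7/2): Catalina (weight 1/2) → 1/7; Beatriz (weight 1/2) → 1/7; Valentina (weight 1) → 2/7; Ursula (weight 1/2) → 1/7; Ximena (weight 1) → 2/7.
Catalina is living and takes 1/7.
Beatriz predeceased; the 1/7 allotted to Beatriz's branch passes to Beatriz's issue by representation.
The 1/7 is divided into 4 equal shares of 1/28 among Graciela, Mateo, Nieves, Hugo.
Graciela is living and takes 1/28.
Mateo is living and takes 1/28.
Nieves is living and takes 1/28.
Hugo is living and takes 1/28.
Valentina is living and takes 2/7.
Ursula is living and takes 1/7.
Ximena predeceased; the 2/7 allotted to Ximena's branch passes to Ximena's issue by representation.
The 2/7 is divided into 3 equal shares of 2/21 among Ines, Teodoro, Ramiro.
Ines is living and takes 2/21.
Teodoro is living and takes 2/21.
Ramiro is living and takes 2/21.

Catalina 1/7; Graciela 1/28; Hugo 1/28; Ines 2/21; Mateo 1/28; Nieves 1/28; Ramiro 2/21; Teodoro 2/21; Ursula 1/7; Valentina 2/7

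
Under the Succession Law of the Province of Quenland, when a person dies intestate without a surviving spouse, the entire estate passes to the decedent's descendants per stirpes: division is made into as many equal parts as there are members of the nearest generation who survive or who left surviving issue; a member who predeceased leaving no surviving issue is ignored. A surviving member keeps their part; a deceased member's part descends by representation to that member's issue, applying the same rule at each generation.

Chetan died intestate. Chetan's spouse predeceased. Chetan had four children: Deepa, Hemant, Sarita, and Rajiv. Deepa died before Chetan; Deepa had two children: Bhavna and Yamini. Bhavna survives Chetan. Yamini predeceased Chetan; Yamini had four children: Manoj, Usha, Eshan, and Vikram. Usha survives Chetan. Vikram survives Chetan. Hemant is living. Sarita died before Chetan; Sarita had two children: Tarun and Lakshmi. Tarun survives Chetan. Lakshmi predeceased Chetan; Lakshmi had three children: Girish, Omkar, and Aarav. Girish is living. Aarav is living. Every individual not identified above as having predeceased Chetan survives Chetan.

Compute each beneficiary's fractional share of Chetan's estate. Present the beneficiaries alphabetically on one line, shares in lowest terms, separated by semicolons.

There is no surviving spouse, so the entire estate passes to Chetan's descendants per stirpes.
The estate is divided into 4 equal shares of 1/4 among Deepa, Hemant, Sarita, Rajiv.
Deepa predeceased; the 1/4 allotted to Deepa's branch passes to Deepa's issue by representation.
The 1/4 is divided into 2 equal shares of 1/8 among Bhavna, Yamini.
Bhavna is living and takes 1/8.
Yamini predeceased; the 1/8 allotted to Yamini's branch passes to Yamini's issue by representation.
The 1/8 is divided into 4 equal shares of 1/32 among Manoj, Usha, Eshan, Vikram.
Manoj is living and takes 1/32.
Usha is living and takes 1/32.
Eshan is living and takes 1/32.
Vikram is living and takes 1/32.
Hemant is living and takes 1/4.
Sarita predeceased; the 1/4 allotted to Sarita's branch passes to Sarita's issue by representation.
The 1/4 is divided into 2 equal shares of 1/8 among Tarun, Lakshmi.
Tarun is living and takes 1/8.
Lakshmi predeceased; the 1/8 allotted to Lakshmi's branch passes to Lakshmi's issue by representation.
The 1/8 is divided into 3 equal shares of 1/24 among Girish, Omkar, Aarav.
Girish is living and takes 1/24.
Omkar is living and takes 1/24.
Aarav is living and takes 1/24.
Rajiv is living and takes 1/4.

Aarav 1/24; Bhavna 1/8; Eshan 1/32; Girish 1/24; Hemant 1/4; Manoj 1/32; Omkar 1/24; Rajiv 1/4; Tarun 1/8; Usha 1/32; Vikram 1/32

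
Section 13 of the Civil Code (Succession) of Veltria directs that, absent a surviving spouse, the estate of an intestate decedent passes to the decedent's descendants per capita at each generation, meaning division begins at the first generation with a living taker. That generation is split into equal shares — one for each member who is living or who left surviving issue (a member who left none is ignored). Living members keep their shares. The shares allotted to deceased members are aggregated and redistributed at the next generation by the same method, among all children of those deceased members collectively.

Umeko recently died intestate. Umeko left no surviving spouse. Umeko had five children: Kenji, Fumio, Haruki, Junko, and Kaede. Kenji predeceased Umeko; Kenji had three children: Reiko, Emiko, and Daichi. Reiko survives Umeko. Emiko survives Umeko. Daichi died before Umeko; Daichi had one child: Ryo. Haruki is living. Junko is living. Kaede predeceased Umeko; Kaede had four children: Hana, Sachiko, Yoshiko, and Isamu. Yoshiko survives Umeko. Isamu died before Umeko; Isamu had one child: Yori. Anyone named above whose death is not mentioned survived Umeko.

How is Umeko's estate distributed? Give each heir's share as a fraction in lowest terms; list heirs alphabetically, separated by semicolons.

There is no surviving spouse, so the entire estate passes to Umeko's descendants per capita at each generation.
At generation 1 (Kenji, Fumio, Haruki, Junko, Kaede) there are 5 shares of (1)/5 = 1/5 each.
Living: Fumio, Haruki, and Junko — each takes 1/5.
Deceased: Kenji and Kaede. Their combined 2/5 is pooled and carried to generation 2.
At generation 2 (Reiko, Emiko, Daichi, Hana, Sachiko, Yoshiko, Isamu) there are 7 shares of (2/5)/7 = 2/35 each.
Living: Reiko, Emiko, Hana, Sachiko, and Yoshiko — each takes 2/35.
Deceased: Daichi and Isamu. Their combined 4/35 is pooled and carried to generation 3.
At generation 3 (Ryo, Yori) there are 2 shares of (4/35)/2 = 2/35 each.
Living: Ryo and Yori — each takes 2/35.

Emiko 2/35; Fumio 1/5; Hana 2/35; Haruki 1/5; Junko 1/5; Reiko 2/35; Ryo 2/35; Sachiko 2/35; Yori 2/35; Yoshiko 2/35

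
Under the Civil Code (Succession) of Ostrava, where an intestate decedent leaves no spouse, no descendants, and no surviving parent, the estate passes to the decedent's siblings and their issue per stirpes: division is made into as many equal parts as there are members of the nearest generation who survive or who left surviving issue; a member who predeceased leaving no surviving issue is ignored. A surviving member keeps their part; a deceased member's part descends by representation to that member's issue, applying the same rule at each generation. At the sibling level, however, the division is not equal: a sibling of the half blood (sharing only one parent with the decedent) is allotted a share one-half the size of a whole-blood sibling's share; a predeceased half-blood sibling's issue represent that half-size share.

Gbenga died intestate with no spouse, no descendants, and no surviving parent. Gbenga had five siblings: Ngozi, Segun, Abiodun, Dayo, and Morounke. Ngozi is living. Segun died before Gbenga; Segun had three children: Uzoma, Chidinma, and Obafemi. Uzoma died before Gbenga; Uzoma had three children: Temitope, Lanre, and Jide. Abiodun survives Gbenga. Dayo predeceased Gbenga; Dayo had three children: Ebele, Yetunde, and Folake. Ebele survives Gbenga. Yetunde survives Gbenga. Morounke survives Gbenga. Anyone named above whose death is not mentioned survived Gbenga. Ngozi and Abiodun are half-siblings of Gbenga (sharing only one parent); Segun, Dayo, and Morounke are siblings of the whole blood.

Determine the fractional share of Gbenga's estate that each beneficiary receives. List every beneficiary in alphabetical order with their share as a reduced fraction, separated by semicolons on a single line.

Abiodun 1/8; Chidinma 1/12; Ebele 1/12; Folake 1/12; Jide 1/36; Lanre 1/36; Morounke 1/4; Ngozi 1/8; Obafemi 1/12; Temitope 1/36; Yetunde 1/12

No spouse, descendants, or parent survives, so the estate passes to Gbenga's siblings per stirpes.
Half-blood siblings count for one-half the weight of whole-blood siblings at the initial division.
Dividing 1 in proportion to weights (total weight 4): Ngozi (weight 1/2) → 1/8; Segun (weight 1) → 1/4; Abiodun (weight 1/2) → 1/8; Dayo (weight 1) → 1/4; Morounke (weight 1) → 1/4.
Ngozi is living and takes 1/8.
Segun predeceased; the 1/4 allotted to Segun's branch passes to Segun's issue by representation.
The 1/4 is divided into 3 equal shares of 1/12 among Uzoma, Chidinma, Obafemi.
Uzoma predeceased; the 1/12 allotted to Uzoma's branch passes to Uzoma's issue by representation.
The 1/12 is divided into 3 equal shares of 1/36 among Temitope, Lanre, Jide.
Temitope is living and takes 1/36.
Lanre is living and takes 1/36.
Jide is living and takes 1/36.
Chidinma is living and takes 1/12.
Obafemi is living and takes 1/12.
Abiodun is living and takes 1/8.
Dayo predeceased; the 1/4 allotted to Dayo's branch passes to Dayo's issue by representation.
The 1/4 is divided into 3 equal shares of 1/12 among Ebele, Yetunde, Folake.
Ebele is living and takes 1/12.
Yetunde is living and takes 1/12.
Folake is living and takes 1/12.
Morounke is living and takes 1/4.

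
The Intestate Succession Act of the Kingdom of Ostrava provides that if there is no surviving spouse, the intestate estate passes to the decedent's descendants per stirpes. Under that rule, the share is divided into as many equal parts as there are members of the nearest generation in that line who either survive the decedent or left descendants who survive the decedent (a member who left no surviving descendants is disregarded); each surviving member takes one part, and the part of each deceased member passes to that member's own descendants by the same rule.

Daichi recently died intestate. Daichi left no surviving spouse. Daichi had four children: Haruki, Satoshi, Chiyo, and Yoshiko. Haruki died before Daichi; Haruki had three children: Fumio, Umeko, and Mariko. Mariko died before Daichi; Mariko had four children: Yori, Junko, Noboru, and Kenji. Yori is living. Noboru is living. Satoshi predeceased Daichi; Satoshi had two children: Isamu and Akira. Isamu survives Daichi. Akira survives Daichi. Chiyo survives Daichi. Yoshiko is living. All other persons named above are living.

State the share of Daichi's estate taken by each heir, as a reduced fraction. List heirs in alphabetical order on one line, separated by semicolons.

There is no surviving spouse, so the entire estate passes to Daichi's descendants per stirpes.
The estate is divided into 4 equal shares of 1/4 among Haruki, Satoshi, Chiyo, Yoshiko.
Haruki predeceased; the 1/4 allotted to Haruki's branch passes to Haruki's issue by representation.
The 1/4 is divided into 3 equal shares of 1/12 among Fumio, Umeko, Mariko.
Fumio is living and takes 1/12.
Umeko is living and takes 1/12.
Mariko predeceased; the 1/12 allotted to Mariko's branch passes to Mariko's issue by representation.
The 1/12 is divided into 4 equal shares of 1/48 among Yori, Junko, Noboru, Kenji.
Yori is living and takes 1/48.
Junko is living and takes 1/48.
Noboru is living and takes 1/48.
Kenji is living and takes 1/48.
Satoshi predeceased; the 1/4 allotted to Satoshi's branch passes to Satoshi's issue by representation.
The 1/4 is divided into 2 equal shares of 1/8 among Isamu, Akira.
Isamu is living and takes 1/8.
Akira is living and takes 1/8.
Chiyo is living and takes 1/4.
Yoshiko is living and takes 1/4.

Akira 1/8; Chiyo 1/4; Fumio 1/12; Isamu 1/8; Junko 1/48; Kenji 1/48; Noboru 1/48; Umeko 1/12; Yori 1/48; Yoshiko 1/4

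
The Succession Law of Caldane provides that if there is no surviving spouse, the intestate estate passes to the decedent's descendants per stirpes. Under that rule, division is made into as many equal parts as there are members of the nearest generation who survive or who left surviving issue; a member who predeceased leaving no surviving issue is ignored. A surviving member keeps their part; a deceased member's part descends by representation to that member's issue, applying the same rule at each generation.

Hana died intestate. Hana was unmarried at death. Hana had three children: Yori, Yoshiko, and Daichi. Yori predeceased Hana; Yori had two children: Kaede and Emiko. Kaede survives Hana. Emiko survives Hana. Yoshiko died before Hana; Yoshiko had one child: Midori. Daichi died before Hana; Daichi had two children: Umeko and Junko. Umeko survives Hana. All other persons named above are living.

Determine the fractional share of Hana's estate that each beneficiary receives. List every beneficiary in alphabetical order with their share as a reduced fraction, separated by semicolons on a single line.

There is no surviving spouse, so the entire estate passes to Hana's descendants per stirpes.
The estate is divided into 3 equal shares of 1/3 among Yori, Yoshiko, Daichi.
Yori predeceased; the 1/3 allotted to Yori's branch passes to Yori's issue by representation.
The 1/3 is divided into 2 equal shares of 1/6 among Kaede, Emiko.
Kaede is living and takes 1/6.
Emiko is living and takes 1/6.
Yoshiko predeceased; the 1/3 allotted to Yoshiko's branch passes to Yoshiko's issue by representation.
Midori is the sole taker at this level and receives the full 1/3.
Daichi predeceased; the 1/3 allotted to Daichi's branch passes to Daichi's issue by representation.
The 1/3 is divided into 2 equal shares of 1/6 among Umeko, Junko.
Umeko is living and takes 1/6.
Junko is living and takes 1/6.

Emiko 1/6; Junko 1/6; Kaede 1/6; Midori 1/3; Umeko 1/6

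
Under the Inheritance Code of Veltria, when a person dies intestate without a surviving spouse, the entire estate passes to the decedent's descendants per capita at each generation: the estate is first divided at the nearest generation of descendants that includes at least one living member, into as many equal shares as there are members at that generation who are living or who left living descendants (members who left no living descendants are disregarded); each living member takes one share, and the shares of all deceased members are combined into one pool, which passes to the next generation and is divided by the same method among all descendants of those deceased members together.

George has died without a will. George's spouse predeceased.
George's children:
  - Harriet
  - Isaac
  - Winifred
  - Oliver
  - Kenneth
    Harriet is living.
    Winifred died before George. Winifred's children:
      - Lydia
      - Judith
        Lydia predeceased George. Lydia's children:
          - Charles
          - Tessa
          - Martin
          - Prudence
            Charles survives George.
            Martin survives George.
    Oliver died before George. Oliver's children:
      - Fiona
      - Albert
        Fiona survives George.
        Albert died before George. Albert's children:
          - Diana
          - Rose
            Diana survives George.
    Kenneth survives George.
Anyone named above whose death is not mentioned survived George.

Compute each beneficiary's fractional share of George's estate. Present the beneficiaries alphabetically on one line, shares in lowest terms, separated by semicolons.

Charles 1/30; Diana 1/30; Fiona 1/10; Harriet 1/5; Isaac 1/5; Judith 1/10; Kenneth 1/5; Martin 1/30; Prudence 1/30; Rose 1/30; Tessa 1/30

There is no surviving spouse, so the entire estate passes to George's descendants per capita at each generation.
At generation 1 (Harriet, Isaac, Winifred, Oliver, Kenneth) there are 5 shares of (1)/5 = 1/5 each.
Living: Harriet, Isaac, and Kenneth — each takes 1/5.
Deceased: Winifred and Oliver. Their combined 2/5 is pooled and carried to generation 2.
At generation 2 (Lydia, Judith, Fiona, Albert) there are 4 shares of (2/5)/4 = 1/10 each.
Living: Judith and Fiona — each takes 1/10.
Deceased: Lydia and Albert. Their combined 1/5 is pooled and carried to generation 3.
At generation 3 (Charles, Tessa, Martin, Prudence, Diana, Rose) there are 6 shares of (1/5)/6 = 1/30 each.
Living: Charles, Tessa, Martin, Prudence, Diana, and Rose — each takes 1/30.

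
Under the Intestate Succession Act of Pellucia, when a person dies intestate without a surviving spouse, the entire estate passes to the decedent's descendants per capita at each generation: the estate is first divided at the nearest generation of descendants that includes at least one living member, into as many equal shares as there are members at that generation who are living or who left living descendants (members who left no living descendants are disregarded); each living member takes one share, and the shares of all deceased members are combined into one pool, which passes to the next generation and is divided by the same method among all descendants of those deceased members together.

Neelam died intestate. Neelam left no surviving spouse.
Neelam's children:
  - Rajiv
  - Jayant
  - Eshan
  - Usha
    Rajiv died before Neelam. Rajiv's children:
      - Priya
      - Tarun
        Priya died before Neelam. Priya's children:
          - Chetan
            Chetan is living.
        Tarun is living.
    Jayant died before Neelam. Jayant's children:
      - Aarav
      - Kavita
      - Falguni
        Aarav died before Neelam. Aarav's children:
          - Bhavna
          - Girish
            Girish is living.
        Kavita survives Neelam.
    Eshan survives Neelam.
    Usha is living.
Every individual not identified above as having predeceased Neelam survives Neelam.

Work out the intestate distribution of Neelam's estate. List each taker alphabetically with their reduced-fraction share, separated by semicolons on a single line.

Bhavna 1/15; Chetan 1/15; Eshan 1/4; Falguni 1/10; Girish 1/15; Kavita 1/10; Tarun 1/10; Usha 1/4

There is no surviving spouse, so the entire estate passes to Neelam's descendants per capita at each generation.
At generation 1 (Rajiv, Jayant, Eshan, Usha) there are 4 shares of (1)/4 = 1/4 each.
Living: Eshan and Usha — each takes 1/4.
Deceased: Rajiv and Jayant. Their combined 1/2 is pooled and carried to generation 2.
At generation 2 (Priya, Tarun, Aarav, Kavita, Falguni) there are 5 shares of (1/2)/5 = 1/10 each.
Living: Tarun, Kavita, and Falguni — each takes 1/10.
Deceased: Priya and Aarav. Their combined 1/5 is pooled and carried to generation 3.
At generation 3 (Chetan, Bhavna, Girish) there are 3 shares of (1/5)/3 = 1/15 each.
Living: Chetan, Bhavna, and Girish — each takes 1/15.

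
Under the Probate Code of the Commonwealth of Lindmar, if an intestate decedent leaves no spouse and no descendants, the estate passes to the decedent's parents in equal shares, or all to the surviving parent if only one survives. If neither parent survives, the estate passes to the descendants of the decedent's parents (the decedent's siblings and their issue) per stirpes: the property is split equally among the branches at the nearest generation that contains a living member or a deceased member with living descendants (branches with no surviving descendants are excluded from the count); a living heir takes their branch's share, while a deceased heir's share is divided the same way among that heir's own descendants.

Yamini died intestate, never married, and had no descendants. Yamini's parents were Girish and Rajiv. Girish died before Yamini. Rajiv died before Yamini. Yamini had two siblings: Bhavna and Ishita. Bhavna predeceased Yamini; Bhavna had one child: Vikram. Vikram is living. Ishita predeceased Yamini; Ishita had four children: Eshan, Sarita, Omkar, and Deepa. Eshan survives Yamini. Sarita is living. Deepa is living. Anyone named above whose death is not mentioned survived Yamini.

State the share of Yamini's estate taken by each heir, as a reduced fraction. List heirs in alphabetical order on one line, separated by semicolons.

Neither parent survives and there are no descendants, so the estate passes to Yamini's siblings and their issue per stirpes.
The estate is divided into 2 equal shares of 1/2 among Bhavna, Ishita.
Bhavna predeceased; the 1/2 allotted to Bhavna's branch passes to Bhavna's issue by representation.
Vikram is the sole taker at this level and receives the full 1/2.
Ishita predeceased; the 1/2 allotted to Ishita's branch passes to Ishita's issue by representation.
The 1/2 is divided into 4 equal shares of 1/8 among Eshan, Sarita, Omkar, Deepa.
Eshan is living and takes 1/8.
Sarita is living and takes 1/8.
Omkar is living and takes 1/8.
Deepa is living and takes 1/8.

Deepa 1/8; Eshan 1/8; Omkar 1/8; Sarita 1/8; Vikram 1/2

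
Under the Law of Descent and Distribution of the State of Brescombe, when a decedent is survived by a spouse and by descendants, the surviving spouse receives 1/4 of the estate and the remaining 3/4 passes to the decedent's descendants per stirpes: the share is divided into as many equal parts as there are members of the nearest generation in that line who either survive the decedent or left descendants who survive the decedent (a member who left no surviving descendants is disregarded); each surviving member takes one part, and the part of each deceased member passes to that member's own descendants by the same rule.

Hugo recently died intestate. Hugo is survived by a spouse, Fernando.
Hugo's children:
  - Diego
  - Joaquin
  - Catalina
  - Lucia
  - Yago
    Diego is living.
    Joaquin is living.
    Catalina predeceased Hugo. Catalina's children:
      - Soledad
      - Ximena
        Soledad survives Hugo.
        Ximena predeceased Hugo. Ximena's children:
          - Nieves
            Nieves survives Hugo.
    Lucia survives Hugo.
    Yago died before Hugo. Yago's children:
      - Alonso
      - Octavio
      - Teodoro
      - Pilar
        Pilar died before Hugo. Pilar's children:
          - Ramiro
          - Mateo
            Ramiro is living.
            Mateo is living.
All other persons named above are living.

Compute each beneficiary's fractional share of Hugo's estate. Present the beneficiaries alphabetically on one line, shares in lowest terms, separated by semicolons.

Alonso 3/80; Diego 3/20; Fernando 1/4; Joaquin 3/20; Lucia 3/20; Mateo 3/160; Nieves 3/40; Octavio 3/80; Ramiro 3/160; Soledad 3/40; Teodoro 3/80

Fernando, as surviving spouse, takes 1/4.
The remaining 3/4 passes to Hugo's descendants per stirpes.
The 3/4 is divided into 5 equal shares of 3/20 among Diego, Joaquin, Catalina, Lucia, Yago.
Diego is living and takes 3/20.
Joaquin is living and takes 3/20.
Catalina predeceased; the 3/20 allotted to Catalina's branch passes to Catalina's issue by representation.
The 3/20 is divided into 2 equal shares of 3/40 among Soledad, Ximena.
Soledad is living and takes 3/40.
Ximena predeceased; the 3/40 allotted to Ximena's branch passes to Ximena's issue by representation.
Nieves is the sole taker at this level and receives the full 3/40.
Lucia is living and takes 3/20.
Yago predeceased; the 3/20 allotted to Yago's branch passes to Yago's issue by representation.
The 3/20 is divided into 4 equal shares of 3/80 among Alonso, Octavio, Teodoro, Pilar.
Alonso is living and takes 3/80.
Octavio is living and takes 3/80.
Teodoro is living and takes 3/80.
Pilar predeceased; the 3/80 allotted to Pilar's branch passes to Pilar's issue by representation.
The 3/80 is divided into 2 equal shares of 3/160 among Ramiro, Mateo.
Ramiro is living and takes 3/160.
Mateo is living and takes 3/160.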